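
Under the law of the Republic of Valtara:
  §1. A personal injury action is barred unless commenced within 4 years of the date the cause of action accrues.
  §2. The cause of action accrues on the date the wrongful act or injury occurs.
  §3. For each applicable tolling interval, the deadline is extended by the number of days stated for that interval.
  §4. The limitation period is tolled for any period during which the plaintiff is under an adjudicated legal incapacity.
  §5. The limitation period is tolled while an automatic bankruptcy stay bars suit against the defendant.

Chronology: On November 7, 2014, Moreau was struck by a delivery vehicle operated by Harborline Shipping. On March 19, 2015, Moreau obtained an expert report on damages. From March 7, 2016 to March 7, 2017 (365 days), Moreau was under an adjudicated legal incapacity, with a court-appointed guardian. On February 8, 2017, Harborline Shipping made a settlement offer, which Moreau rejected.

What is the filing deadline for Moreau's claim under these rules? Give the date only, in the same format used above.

The claim accrued on November 7, 2014, when the wrongful act occurred.
The untolled deadline — 4 years after November 7, 2014 — is November 7, 2018.
The plaintiff's legal incapacity from March 7, 2016 to March 7, 2017 tolled the period for 365 days, extending the deadline to November 7, 2019.
Nothing else in the chronology tolls or restarts the period.

November 7, 2019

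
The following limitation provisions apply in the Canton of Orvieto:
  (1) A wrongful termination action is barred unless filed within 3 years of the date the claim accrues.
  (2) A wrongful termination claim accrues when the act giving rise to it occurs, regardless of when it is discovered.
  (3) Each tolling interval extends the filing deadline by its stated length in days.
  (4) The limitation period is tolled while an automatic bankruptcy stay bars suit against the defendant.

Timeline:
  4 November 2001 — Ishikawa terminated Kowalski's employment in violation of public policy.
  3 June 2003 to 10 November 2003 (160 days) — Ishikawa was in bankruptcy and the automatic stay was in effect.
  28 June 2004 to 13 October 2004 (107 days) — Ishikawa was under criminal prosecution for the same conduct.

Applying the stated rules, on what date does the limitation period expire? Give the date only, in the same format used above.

13 April 2005

The claim accrued on 4 November 2001, the date of the act.
3 years from 4 November 2001 is 4 November 2004.
The automatic bankruptcy stay from 3 June 2003 to 10 November 2003 tolled the period for 160 days, extending the deadline to 13 April 2005.
Although a criminal prosecution ran from 28 June 2004 to 13 October 2004, the stated rules do not make that a tolling event, so it is disregarded.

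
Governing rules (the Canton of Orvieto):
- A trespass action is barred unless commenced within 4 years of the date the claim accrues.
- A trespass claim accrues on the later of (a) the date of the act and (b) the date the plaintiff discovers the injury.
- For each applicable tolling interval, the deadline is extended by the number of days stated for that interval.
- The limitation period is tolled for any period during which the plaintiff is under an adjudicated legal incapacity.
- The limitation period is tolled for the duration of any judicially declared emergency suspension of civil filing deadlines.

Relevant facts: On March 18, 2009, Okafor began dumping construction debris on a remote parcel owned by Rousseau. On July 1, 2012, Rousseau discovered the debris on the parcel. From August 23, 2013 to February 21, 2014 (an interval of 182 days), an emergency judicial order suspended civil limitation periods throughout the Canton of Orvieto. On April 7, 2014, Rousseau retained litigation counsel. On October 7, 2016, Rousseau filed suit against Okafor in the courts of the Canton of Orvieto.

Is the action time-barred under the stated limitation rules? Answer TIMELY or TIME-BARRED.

TIMELY

Because discovery on July 1, 2012 post-dates the March 18, 2009 act, accrual under the later-of rule falls on July 1, 2012.
Adding the 4 years base period to July 1, 2012 gives a deadline of July 1, 2016, before any tolling.
The period was tolled for 182 days by the emergency suspension of filing deadlines (August 23, 2013 to February 21, 2014), pushing the deadline to December 30, 2016.
The other events in the timeline have no effect on the limitation period under the stated rules.
Filing on October 7, 2016 beat the December 30, 2016 deadline — the action is timely.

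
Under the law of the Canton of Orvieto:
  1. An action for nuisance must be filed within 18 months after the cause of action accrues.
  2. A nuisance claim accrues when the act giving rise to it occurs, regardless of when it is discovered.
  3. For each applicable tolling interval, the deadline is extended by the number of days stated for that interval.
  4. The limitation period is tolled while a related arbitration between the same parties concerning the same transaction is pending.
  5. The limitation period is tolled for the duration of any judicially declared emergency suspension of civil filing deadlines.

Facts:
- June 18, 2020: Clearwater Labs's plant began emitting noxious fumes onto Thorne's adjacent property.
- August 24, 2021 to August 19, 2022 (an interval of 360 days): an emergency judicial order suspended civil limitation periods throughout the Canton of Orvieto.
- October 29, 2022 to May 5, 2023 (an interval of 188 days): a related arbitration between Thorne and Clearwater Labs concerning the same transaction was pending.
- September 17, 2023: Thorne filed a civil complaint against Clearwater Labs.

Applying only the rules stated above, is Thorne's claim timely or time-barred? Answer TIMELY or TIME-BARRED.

TIME-BARRED

The limitation period began to run on June 18, 2020.
18 months from June 18, 2020 is December 18, 2021.
The period was tolled for 360 days by the emergency suspension of filing deadlines (August 24, 2021 to August 19, 2022), pushing the deadline to December 13, 2022.
The period was tolled for 188 days by the pending related arbitration (October 29, 2022 to May 5, 2023), pushing the deadline to June 19, 2023.
The September 17, 2023 filing falls after the June 19, 2023 deadline; the claim is time-barred.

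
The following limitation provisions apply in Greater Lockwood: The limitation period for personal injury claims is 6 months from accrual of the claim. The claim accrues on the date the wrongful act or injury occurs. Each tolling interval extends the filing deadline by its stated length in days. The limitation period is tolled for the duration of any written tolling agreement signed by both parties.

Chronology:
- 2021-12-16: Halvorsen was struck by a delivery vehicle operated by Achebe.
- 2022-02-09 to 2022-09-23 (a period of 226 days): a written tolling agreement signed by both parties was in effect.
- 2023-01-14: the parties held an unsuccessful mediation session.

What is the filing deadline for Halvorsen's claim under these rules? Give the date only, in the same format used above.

2023-01-28

The claim accrued on 2021-12-16, the date of the act.
The untolled deadline — 6 months after 2021-12-16 — is 2022-06-16.
Because the written tolling agreement ran from 2022-02-09 to 2022-09-23, the deadline is extended by 226 days to 2023-01-28.
The other events in the timeline have no effect on the limitation period under the stated rules.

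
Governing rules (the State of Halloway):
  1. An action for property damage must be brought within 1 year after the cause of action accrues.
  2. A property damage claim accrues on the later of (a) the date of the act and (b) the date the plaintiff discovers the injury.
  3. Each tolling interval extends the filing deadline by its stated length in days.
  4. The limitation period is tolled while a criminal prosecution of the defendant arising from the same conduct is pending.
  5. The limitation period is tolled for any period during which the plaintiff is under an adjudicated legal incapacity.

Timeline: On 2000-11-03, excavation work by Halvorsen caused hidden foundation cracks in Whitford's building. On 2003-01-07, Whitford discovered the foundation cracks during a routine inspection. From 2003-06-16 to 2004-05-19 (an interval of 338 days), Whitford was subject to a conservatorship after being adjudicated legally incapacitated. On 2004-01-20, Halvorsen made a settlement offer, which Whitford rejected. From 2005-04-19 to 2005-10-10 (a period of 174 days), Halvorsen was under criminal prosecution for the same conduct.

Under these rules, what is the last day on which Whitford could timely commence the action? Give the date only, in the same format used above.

2004-12-10

The claim accrued on 2003-01-07 — the later of the 2000-11-03 act and the 2003-01-07 discovery.
Adding the 1 year base period to 2003-01-07 gives a deadline of 2004-01-07, before any tolling.
Because the plaintiff's legal incapacity ran from 2003-06-16 to 2004-05-19, the deadline is extended by 338 days to 2004-12-10.
The pending criminal prosecution starting 2005-04-19 came too late — the period had run on 2004-12-10 — and so does not extend the deadline.
Nothing else in the chronology tolls or restarts the period.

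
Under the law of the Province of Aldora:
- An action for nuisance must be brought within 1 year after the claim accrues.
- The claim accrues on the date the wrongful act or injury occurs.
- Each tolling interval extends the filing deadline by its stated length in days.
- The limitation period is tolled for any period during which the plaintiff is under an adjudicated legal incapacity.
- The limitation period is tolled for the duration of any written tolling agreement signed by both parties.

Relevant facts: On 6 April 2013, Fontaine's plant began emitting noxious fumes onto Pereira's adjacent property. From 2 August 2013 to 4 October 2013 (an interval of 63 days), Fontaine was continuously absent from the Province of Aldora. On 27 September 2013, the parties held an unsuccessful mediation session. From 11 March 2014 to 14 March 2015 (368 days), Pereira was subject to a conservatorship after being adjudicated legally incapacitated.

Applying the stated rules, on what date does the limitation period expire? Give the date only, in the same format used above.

9 April 2015

The claim accrued on 6 April 2013, when the wrongful act occurred.
Adding the 1 year base period to 6 April 2013 gives a deadline of 6 April 2014, before any tolling.
The plaintiff's legal incapacity from 11 March 2014 to 14 March 2015 tolled the period for 368 days, extending the deadline to 9 April 2015.
Although the defendant's absence ran from 2 August 2013 to 4 October 2013, the stated rules do not make that a tolling event, so it is disregarded.
None of the other events listed affects the running of the period under the stated rules.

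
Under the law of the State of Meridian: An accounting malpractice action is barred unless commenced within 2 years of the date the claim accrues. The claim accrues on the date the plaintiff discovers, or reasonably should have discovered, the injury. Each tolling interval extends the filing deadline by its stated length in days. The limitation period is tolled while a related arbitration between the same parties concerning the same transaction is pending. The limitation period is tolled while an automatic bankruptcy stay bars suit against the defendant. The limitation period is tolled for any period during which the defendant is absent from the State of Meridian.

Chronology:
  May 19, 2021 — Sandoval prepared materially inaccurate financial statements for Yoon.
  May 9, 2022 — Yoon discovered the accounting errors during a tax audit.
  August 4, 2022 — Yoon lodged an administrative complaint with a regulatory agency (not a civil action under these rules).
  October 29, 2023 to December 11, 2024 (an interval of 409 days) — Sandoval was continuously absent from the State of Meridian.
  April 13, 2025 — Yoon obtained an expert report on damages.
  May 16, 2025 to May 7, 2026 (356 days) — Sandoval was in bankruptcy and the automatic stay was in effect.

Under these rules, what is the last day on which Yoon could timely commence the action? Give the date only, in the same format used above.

June 13, 2026

Under the discovery rule, the claim accrued on May 9, 2022, when Yoon discovered the injury — not on the May 19, 2021 date of the underlying act.
The untolled deadline — 2 years after May 9, 2022 — is May 9, 2024.
Because the defendant's absence from the jurisdiction ran from October 29, 2023 to December 11, 2024, the deadline is extended by 409 days to June 22, 2025.
Because the automatic bankruptcy stay ran from May 16, 2025 to May 7, 2026, the deadline is extended by 356 days to June 13, 2026.
Nothing else in the chronology tolls or restarts the period.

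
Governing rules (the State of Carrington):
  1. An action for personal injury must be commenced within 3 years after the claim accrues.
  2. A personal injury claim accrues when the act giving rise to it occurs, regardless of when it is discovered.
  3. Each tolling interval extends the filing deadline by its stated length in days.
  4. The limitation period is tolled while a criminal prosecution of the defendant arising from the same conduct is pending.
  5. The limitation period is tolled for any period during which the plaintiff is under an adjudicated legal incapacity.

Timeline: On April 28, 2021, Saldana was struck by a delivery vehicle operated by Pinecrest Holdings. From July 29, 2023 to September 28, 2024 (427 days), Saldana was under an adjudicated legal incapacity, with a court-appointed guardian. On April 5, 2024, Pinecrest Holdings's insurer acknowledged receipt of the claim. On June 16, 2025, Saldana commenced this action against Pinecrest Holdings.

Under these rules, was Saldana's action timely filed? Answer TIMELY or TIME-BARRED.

The claim accrued on April 28, 2021, when the wrongful act occurred.
The untolled deadline — 3 years after April 28, 2021 — is April 28, 2024.
The plaintiff's legal incapacity from July 29, 2023 to September 28, 2024 tolled the period for 427 days, extending the deadline to June 29, 2025.
None of the other events listed affects the running of the period under the stated rules.
Saldana filed on June 16, 2025, before the June 29, 2025 deadline, so the action is timely.

TIMELY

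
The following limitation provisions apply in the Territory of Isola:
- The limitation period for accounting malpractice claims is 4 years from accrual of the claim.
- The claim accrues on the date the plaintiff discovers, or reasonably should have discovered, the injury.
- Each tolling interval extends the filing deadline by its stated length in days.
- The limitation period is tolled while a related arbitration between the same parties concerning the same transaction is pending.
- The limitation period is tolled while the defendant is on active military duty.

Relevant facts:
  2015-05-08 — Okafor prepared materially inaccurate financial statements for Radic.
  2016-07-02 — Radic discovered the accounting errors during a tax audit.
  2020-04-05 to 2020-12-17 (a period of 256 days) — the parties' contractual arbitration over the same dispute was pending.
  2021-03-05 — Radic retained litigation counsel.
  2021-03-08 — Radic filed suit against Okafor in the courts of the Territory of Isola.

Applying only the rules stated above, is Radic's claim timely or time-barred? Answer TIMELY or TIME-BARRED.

The claim did not accrue until Radic discovered the injury on 2016-07-02; the 2015-05-08 act date does not start the clock under the stated rule.
4 years from 2016-07-02 is 2020-07-02.
Because the pending related arbitration ran from 2020-04-05 to 2020-12-17, the deadline is extended by 256 days to 2021-03-15.
The other events in the timeline have no effect on the limitation period under the stated rules.
Radic filed on 2021-03-08, before the 2021-03-15 deadline, so the action is timely.

TIMELY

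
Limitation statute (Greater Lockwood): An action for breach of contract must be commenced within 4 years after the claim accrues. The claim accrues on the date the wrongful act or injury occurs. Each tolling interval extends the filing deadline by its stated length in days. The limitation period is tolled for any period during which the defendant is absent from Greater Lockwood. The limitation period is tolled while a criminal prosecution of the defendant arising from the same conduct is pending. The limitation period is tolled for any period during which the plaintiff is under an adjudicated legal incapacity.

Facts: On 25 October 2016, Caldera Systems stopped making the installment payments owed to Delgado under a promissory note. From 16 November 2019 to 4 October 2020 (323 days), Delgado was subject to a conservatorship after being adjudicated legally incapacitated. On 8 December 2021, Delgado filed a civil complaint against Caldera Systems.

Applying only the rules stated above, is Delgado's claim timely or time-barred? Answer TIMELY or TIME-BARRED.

TIME-BARRED

The claim accrued on 25 October 2016, the date of the act.
Adding the 4 years base period to 25 October 2016 gives a deadline of 25 October 2020, before any tolling.
Because the plaintiff's legal incapacity ran from 16 November 2019 to 4 October 2020, the deadline is extended by 323 days to 13 September 2021.
Filing on 8 December 2021 missed the 13 September 2021 deadline — the action is time-barred.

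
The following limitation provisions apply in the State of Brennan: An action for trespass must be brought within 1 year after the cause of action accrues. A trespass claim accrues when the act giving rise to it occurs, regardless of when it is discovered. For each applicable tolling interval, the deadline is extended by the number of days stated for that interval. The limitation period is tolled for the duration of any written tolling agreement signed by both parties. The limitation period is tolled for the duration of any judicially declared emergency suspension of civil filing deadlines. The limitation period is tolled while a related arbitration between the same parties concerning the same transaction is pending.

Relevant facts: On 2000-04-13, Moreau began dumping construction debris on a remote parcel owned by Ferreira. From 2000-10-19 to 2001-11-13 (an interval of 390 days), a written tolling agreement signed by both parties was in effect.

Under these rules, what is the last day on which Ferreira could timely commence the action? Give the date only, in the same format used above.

The limitation period began to run on 2000-04-13.
Adding the 1 year base period to 2000-04-13 gives a deadline of 2001-04-13, before any tolling.
The written tolling agreement from 2000-10-19 to 2001-11-13 tolled the period for 390 days, extending the deadline to 2002-05-08.

2002-05-08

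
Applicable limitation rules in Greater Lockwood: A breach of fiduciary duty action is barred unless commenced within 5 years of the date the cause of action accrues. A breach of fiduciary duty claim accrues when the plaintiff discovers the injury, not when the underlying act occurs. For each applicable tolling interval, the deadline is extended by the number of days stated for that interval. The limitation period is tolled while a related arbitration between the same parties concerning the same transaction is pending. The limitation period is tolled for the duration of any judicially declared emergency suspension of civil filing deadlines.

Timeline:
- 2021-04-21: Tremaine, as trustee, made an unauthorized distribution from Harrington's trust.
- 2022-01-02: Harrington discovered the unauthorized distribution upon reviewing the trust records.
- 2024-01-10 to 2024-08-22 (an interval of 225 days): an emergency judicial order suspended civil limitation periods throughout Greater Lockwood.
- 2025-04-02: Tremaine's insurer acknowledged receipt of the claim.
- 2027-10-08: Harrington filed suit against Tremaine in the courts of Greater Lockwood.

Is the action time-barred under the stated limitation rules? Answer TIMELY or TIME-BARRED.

The claim did not accrue until Harrington discovered the injury on 2022-01-02; the 2021-04-21 act date does not start the clock under the stated rule.
5 years from 2022-01-02 is 2027-01-02.
Because the emergency suspension of filing deadlines ran from 2024-01-10 to 2024-08-22, the deadline is extended by 225 days to 2027-08-15.
None of the other events listed affects the running of the period under the stated rules.
Filing on 2027-10-08 missed the 2027-08-15 deadline — the action is time-barred.

TIME-BARRED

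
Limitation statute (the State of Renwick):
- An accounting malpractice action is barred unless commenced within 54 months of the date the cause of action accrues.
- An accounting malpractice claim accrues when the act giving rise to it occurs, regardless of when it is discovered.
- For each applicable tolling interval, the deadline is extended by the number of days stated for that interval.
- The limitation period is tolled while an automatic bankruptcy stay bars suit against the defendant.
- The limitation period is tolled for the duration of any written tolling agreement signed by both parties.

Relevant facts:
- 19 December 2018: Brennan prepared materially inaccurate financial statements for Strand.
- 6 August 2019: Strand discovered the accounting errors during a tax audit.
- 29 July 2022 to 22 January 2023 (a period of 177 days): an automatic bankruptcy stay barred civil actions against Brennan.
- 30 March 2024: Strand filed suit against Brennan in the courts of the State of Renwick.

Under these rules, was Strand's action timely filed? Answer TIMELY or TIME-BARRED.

Accrual is governed by the date of the act, so the period began to run on 19 December 2018; the later discovery on 6 August 2019 is irrelevant under the stated rule.
Adding the 54 months base period to 19 December 2018 gives a deadline of 19 June 2023, before any tolling.
Because the automatic bankruptcy stay ran from 29 July 2022 to 22 January 2023, the deadline is extended by 177 days to 13 December 2023.
Strand filed on 30 March 2024, after the 13 December 2023 deadline, so the action is time-barred.

TIME-BARRED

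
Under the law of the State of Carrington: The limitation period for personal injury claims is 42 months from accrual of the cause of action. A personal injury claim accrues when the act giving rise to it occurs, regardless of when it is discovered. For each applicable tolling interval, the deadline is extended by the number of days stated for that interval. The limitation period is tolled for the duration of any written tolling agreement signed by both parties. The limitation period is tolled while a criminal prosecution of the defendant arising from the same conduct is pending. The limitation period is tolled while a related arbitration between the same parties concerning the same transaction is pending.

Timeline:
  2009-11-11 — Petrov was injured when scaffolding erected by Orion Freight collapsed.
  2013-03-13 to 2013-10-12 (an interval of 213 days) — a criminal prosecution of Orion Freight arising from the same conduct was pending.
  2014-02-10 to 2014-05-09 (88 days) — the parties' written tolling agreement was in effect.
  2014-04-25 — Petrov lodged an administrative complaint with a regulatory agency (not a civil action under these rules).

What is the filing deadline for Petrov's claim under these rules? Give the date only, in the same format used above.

The limitation period began to run on 2009-11-11.
42 months from 2009-11-11 is 2013-05-11.
The period was tolled for 213 days by the pending criminal prosecution (2013-03-13 to 2013-10-12), pushing the deadline to 2013-12-10.
The written tolling agreement starting 2014-02-10 came too late — the period had run on 2013-12-10 — and so does not extend the deadline.
Nothing else in the chronology tolls or restarts the period.

2013-12-10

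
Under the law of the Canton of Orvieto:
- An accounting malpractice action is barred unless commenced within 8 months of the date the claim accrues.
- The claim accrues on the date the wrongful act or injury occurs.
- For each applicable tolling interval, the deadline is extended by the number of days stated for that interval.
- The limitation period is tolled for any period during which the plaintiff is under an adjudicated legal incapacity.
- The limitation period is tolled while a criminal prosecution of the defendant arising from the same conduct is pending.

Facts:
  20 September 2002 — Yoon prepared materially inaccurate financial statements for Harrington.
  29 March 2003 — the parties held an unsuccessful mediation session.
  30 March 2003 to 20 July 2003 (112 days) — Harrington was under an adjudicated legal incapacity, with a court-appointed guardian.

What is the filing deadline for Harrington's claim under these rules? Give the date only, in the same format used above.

9 September 2003

The limitation period began to run on 20 September 2002.
The untolled deadline — 8 months after 20 September 2002 — is 20 May 2003.
Because the plaintiff's legal incapacity ran from 30 March 2003 to 20 July 2003, the deadline is extended by 112 days to 9 September 2003.
Nothing else in the chronology tolls or restarts the period.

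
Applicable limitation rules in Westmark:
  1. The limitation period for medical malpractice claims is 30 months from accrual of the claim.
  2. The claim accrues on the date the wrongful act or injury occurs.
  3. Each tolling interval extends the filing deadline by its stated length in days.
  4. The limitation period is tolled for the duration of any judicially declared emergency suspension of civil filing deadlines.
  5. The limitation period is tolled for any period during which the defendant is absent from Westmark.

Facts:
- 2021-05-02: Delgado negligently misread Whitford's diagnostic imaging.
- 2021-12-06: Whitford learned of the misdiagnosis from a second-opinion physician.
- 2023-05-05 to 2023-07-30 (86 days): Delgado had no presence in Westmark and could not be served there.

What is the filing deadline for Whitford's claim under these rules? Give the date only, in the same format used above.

The claim accrued on 2021-05-02, when the wrongful act occurred; under the stated occurrence rule the 2021-12-06 discovery does not delay accrual.
The untolled deadline — 30 months after 2021-05-02 — is 2023-11-02.
Because the defendant's absence from the jurisdiction ran from 2023-05-05 to 2023-07-30, the deadline is extended by 86 days to 2024-01-27.

2024-01-27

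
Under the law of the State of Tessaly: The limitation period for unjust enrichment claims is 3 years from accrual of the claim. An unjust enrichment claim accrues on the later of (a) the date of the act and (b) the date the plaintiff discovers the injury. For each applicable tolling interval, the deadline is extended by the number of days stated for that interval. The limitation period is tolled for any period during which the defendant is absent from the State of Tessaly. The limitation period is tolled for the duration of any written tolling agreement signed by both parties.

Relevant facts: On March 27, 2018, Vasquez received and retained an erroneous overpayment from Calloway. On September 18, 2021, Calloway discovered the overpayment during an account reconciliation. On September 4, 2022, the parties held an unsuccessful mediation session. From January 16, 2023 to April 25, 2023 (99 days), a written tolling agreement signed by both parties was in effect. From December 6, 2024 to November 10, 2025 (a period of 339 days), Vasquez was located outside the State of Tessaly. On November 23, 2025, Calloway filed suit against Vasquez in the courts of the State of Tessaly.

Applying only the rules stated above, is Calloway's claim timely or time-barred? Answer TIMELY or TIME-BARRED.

The claim accrued on September 18, 2021 — the later of the March 27, 2018 act and the September 18, 2021 discovery.
3 years from September 18, 2021 is September 18, 2024.
Because the written tolling agreement ran from January 16, 2023 to April 25, 2023, the deadline is extended by 99 days to December 26, 2024.
Because the defendant's absence from the jurisdiction ran from December 6, 2024 to November 10, 2025, the deadline is extended by 339 days to November 30, 2025.
The other events in the timeline have no effect on the limitation period under the stated rules.
Filing on November 23, 2025 beat the November 30, 2025 deadline — the action is timely.

TIMELY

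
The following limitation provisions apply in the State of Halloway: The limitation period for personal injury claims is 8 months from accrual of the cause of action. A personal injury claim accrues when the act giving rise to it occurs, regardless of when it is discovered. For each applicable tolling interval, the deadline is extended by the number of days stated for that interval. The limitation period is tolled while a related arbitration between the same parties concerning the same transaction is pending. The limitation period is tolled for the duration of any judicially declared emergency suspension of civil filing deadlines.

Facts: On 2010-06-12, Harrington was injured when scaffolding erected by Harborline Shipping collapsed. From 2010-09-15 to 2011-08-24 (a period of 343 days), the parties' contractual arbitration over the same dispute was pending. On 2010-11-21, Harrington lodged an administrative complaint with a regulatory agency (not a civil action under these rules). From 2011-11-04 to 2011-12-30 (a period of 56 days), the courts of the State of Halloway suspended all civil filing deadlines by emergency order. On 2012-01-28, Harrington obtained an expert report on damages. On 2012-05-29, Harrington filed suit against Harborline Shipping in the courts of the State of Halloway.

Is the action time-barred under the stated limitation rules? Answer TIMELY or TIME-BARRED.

The claim accrued on 2010-06-12, when the wrongful act occurred.
Adding the 8 months base period to 2010-06-12 gives a deadline of 2011-02-12, before any tolling.
The period was tolled for 343 days by the pending related arbitration (2010-09-15 to 2011-08-24), pushing the deadline to 2012-01-21.
The period was tolled for 56 days by the emergency suspension of filing deadlines (2011-11-04 to 2011-12-30), pushing the deadline to 2012-03-17.
The other events in the timeline have no effect on the limitation period under the stated rules.
Harrington filed on 2012-05-29, after the 2012-03-17 deadline, so the action is time-barred.

TIME-BARRED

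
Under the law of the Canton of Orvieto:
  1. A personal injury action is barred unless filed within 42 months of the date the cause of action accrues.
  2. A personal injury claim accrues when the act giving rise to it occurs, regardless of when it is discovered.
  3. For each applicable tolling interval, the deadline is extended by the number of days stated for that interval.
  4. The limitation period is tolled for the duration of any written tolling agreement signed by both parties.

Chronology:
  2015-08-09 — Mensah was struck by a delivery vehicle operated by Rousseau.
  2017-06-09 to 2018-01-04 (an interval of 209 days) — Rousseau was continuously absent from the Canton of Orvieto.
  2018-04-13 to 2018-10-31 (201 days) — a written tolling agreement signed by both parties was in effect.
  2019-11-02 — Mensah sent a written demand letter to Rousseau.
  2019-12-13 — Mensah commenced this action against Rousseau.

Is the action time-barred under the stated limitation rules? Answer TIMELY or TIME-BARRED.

The cause of action accrued on 2015-08-09, the date of the act.
The untolled deadline — 42 months after 2015-08-09 — is 2019-02-09.
The period was tolled for 201 days by the written tolling agreement (2018-04-13 to 2018-10-31), pushing the deadline to 2019-08-29.
Although the defendant's absence ran from 2017-06-09 to 2018-01-04, the stated rules do not make that a tolling event, so it is disregarded.
None of the other events listed affects the running of the period under the stated rules.
Mensah filed on 2019-12-13, after the 2019-08-29 deadline, so the action is time-barred.

TIME-BARRED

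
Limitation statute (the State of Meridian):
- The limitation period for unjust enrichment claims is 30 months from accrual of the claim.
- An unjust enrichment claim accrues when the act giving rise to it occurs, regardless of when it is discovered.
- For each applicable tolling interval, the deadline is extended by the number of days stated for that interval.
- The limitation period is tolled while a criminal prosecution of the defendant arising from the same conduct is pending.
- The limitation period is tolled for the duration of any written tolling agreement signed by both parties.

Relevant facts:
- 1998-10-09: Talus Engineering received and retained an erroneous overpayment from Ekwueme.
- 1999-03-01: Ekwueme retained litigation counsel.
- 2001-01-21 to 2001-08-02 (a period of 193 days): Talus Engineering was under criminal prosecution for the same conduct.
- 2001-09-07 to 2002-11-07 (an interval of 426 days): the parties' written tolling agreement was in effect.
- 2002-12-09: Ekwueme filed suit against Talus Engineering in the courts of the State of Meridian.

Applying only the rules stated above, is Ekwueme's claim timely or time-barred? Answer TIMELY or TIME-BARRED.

TIMELY

The claim accrued on 1998-10-09, when the wrongful act occurred.
The untolled deadline — 30 months after 1998-10-09 — is 2001-04-09.
The period was tolled for 193 days by the pending criminal prosecution (2001-01-21 to 2001-08-02), pushing the deadline to 2001-10-19.
The written tolling agreement from 2001-09-07 to 2002-11-07 tolled the period for 426 days, extending the deadline to 2002-12-19.
Nothing else in the chronology tolls or restarts the period.
The 2002-12-09 filing precedes the 2002-12-19 deadline; the claim is timely.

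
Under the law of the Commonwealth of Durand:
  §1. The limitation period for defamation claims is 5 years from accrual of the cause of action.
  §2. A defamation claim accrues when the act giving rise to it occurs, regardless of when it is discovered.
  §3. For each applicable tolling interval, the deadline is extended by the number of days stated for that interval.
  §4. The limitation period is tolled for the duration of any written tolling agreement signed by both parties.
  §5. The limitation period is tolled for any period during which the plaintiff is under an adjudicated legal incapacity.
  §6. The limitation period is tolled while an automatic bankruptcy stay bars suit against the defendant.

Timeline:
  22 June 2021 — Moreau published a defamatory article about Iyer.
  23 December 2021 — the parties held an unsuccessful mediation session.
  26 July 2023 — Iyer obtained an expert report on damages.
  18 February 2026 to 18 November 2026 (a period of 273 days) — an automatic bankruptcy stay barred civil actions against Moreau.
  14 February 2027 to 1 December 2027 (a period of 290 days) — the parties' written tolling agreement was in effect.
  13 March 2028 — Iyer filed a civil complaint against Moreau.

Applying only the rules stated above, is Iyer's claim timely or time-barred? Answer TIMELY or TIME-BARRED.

TIME-BARRED

The claim accrued on 22 June 2021, when the wrongful act occurred.
5 years from 22 June 2021 is 22 June 2026.
The period was tolled for 273 days by the automatic bankruptcy stay (18 February 2026 to 18 November 2026), pushing the deadline to 22 March 2027.
The written tolling agreement from 14 February 2027 to 1 December 2027 tolled the period for 290 days, extending the deadline to 6 January 2028.
The other events in the timeline have no effect on the limitation period under the stated rules.
Iyer filed on 13 March 2028, after the 6 January 2028 deadline, so the action is time-barred.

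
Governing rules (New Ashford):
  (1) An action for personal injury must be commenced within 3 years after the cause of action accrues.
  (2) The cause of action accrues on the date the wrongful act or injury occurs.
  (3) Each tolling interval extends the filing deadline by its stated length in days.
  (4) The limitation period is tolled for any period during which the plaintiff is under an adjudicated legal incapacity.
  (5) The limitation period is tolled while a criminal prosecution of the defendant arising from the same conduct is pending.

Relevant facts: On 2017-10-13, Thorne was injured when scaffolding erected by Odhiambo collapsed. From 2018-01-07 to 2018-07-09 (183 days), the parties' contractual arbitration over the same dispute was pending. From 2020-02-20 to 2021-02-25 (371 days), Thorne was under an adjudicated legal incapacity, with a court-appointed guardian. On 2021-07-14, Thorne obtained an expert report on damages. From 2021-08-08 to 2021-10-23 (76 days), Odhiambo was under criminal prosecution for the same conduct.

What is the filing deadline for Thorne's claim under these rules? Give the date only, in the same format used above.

2022-01-03

The cause of action accrued on 2017-10-13, the date of the act.
Adding the 3 years base period to 2017-10-13 gives a deadline of 2020-10-13, before any tolling.
The period was tolled for 371 days by the plaintiff's legal incapacity (2020-02-20 to 2021-02-25), pushing the deadline to 2021-10-19.
The period was tolled for 76 days by the pending criminal prosecution (2021-08-08 to 2021-10-23), pushing the deadline to 2022-01-03.
The pending related arbitration from 2018-01-07 to 2018-07-09 does not toll the period, because no stated rule makes a pending arbitration a tolling event.
None of the other events listed affects the running of the period under the stated rules.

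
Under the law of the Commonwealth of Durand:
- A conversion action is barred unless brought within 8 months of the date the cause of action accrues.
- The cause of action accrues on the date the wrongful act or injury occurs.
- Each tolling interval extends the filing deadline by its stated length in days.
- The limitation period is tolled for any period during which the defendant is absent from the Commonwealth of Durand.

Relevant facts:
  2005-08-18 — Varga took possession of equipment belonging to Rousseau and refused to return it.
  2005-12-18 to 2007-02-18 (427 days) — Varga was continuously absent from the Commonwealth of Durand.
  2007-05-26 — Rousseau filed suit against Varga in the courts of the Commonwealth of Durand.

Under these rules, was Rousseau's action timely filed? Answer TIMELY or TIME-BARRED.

TIMELY

The claim accrued on 2005-08-18, when the wrongful act occurred.
The untolled deadline — 8 months after 2005-08-18 — is 2006-04-18.
The defendant's absence from the jurisdiction from 2005-12-18 to 2007-02-18 tolled the period for 427 days, extending the deadline to 2007-06-19.
The 2007-05-26 filing precedes the 2007-06-19 deadline; the claim is timely.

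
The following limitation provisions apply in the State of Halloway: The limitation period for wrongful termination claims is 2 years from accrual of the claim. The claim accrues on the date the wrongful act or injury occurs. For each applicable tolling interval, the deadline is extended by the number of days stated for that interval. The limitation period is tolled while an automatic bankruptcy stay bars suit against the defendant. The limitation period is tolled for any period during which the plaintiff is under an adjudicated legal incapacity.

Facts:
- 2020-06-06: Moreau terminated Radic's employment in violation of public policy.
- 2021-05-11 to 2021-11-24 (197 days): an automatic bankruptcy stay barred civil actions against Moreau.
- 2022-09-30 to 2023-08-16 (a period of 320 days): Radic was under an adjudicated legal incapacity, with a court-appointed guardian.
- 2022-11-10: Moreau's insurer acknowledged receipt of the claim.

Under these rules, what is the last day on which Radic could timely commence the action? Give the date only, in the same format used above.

The claim accrued on 2020-06-06, when the wrongful act occurred.
The untolled deadline — 2 years after 2020-06-06 — is 2022-06-06.
Because the automatic bankruptcy stay ran from 2021-05-11 to 2021-11-24, the deadline is extended by 197 days to 2022-12-20.
Because the plaintiff's legal incapacity ran from 2022-09-30 to 2023-08-16, the deadline is extended by 320 days to 2023-11-05.
Nothing else in the chronology tolls or restarts the period.

2023-11-05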